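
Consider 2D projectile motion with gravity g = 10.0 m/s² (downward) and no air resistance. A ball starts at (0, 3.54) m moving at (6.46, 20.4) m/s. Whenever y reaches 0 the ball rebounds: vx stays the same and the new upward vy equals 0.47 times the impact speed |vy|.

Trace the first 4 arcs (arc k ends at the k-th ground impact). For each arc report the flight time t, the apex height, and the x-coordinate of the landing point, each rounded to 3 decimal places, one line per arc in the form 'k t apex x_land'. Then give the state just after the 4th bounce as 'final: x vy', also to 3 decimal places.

Arc 1: start y=3.540, vy=20.400 → t=4.247, apex=24.348, x_land=27.434, impact vy=-22.067
  bounce: vy ← 0.47·22.067 = 10.372
Arc 2: start y=0.000, vy=10.372 → t=2.074, apex=5.378, x_land=40.834, impact vy=-10.372
  bounce: vy ← 0.47·10.372 = 4.875
Arc 3: start y=0.000, vy=4.875 → t=0.975, apex=1.188, x_land=47.132, impact vy=-4.875
  bounce: vy ← 0.47·4.875 = 2.291
Arc 4: start y=0.000, vy=2.291 → t=0.458, apex=0.262, x_land=50.092, impact vy=-2.291
  bounce: vy ← 0.47·2.291 = 1.077

1 4.247 24.348 27.434
2 2.074 5.378 40.834
3 0.975 1.188 47.132
4 0.458 0.262 50.092
final: 50.092 1.077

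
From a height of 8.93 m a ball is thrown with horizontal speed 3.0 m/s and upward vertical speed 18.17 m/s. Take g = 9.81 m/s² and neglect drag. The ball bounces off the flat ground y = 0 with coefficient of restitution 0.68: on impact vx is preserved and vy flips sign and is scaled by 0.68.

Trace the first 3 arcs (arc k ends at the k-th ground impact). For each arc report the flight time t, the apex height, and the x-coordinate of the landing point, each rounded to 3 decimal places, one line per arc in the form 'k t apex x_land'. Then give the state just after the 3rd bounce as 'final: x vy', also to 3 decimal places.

1 4.144 25.757 12.431
2 3.117 11.910 21.781
3 2.119 5.507 28.138
final: 28.138 7.068

Arc 1: start y=8.930, vy=18.170 → t=4.144, apex=25.757, x_land=12.431, impact vy=-22.480
  bounce: vy ← 0.68·22.480 = 15.286
Arc 2: start y=0.000, vy=15.286 → t=3.117, apex=11.910, x_land=21.781, impact vy=-15.286
  bounce: vy ← 0.68·15.286 = 10.395
Arc 3: start y=0.000, vy=10.395 → t=2.119, apex=5.507, x_land=28.138, impact vy=-10.395
  bounce: vy ← 0.68·10.395 = 7.068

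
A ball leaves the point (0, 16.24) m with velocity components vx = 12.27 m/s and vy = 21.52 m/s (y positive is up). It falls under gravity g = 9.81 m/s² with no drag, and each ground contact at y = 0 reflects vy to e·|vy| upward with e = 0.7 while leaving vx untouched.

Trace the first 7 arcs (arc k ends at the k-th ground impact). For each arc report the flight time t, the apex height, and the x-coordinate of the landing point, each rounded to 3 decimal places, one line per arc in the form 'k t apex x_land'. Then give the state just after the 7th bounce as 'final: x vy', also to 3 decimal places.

Arc 1: start y=16.240, vy=21.520 → t=5.044, apex=39.844, x_land=61.887, impact vy=-27.960
  bounce: vy ← 0.7·27.960 = 19.572
Arc 2: start y=0.000, vy=19.572 → t=3.990, apex=19.524, x_land=110.847, impact vy=-19.572
  bounce: vy ← 0.7·19.572 = 13.700
Arc 3: start y=0.000, vy=13.700 → t=2.793, apex=9.567, x_land=145.118, impact vy=-13.700
  bounce: vy ← 0.7·13.700 = 9.590
Arc 4: start y=0.000, vy=9.590 → t=1.955, apex=4.688, x_land=169.108, impact vy=-9.590
  bounce: vy ← 0.7·9.590 = 6.713
Arc 5: start y=0.000, vy=6.713 → t=1.369, apex=2.297, x_land=185.901, impact vy=-6.713
  bounce: vy ← 0.7·6.713 = 4.699
Arc 6: start y=0.000, vy=4.699 → t=0.958, apex=1.125, x_land=197.656, impact vy=-4.699
  bounce: vy ← 0.7·4.699 = 3.289
Arc 7: start y=0.000, vy=3.289 → t=0.671, apex=0.551, x_land=205.885, impact vy=-3.289
  bounce: vy ← 0.7·3.289 = 2.303

1 5.044 39.844 61.887
2 3.990 19.524 110.847
3 2.793 9.567 145.118
4 1.955 4.688 169.108
5 1.369 2.297 185.901
6 0.958 1.125 197.656
7 0.671 0.551 205.885
final: 205.885 2.303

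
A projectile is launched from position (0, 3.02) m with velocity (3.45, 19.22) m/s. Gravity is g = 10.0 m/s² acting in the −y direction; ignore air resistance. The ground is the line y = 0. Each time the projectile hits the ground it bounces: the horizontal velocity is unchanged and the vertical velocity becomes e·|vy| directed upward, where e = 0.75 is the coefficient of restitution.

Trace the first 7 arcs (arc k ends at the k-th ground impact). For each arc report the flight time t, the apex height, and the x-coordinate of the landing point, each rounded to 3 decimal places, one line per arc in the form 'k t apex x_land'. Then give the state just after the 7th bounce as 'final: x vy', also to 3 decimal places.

Arc 1: start y=3.020, vy=19.220 → t=3.995, apex=21.490, x_land=13.783, impact vy=-20.732
  bounce: vy ← 0.75·20.732 = 15.549
Arc 2: start y=0.000, vy=15.549 → t=3.110, apex=12.088, x_land=24.512, impact vy=-15.549
  bounce: vy ← 0.75·15.549 = 11.662
Arc 3: start y=0.000, vy=11.662 → t=2.332, apex=6.800, x_land=32.559, impact vy=-11.662
  bounce: vy ← 0.75·11.662 = 8.746
Arc 4: start y=0.000, vy=8.746 → t=1.749, apex=3.825, x_land=38.594, impact vy=-8.746
  bounce: vy ← 0.75·8.746 = 6.560
Arc 5: start y=0.000, vy=6.560 → t=1.312, apex=2.151, x_land=43.120, impact vy=-6.560
  bounce: vy ← 0.75·6.560 = 4.920
Arc 6: start y=0.000, vy=4.920 → t=0.984, apex=1.210, x_land=46.514, impact vy=-4.920
  bounce: vy ← 0.75·4.920 = 3.690
Arc 7: start y=0.000, vy=3.690 → t=0.738, apex=0.681, x_land=49.060, impact vy=-3.690
  bounce: vy ← 0.75·3.690 = 2.767

1 3.995 21.490 13.783
2 3.110 12.088 24.512
3 2.332 6.800 32.559
4 1.749 3.825 38.594
5 1.312 2.151 43.120
6 0.984 1.210 46.514
7 0.738 0.681 49.060
final: 49.060 2.767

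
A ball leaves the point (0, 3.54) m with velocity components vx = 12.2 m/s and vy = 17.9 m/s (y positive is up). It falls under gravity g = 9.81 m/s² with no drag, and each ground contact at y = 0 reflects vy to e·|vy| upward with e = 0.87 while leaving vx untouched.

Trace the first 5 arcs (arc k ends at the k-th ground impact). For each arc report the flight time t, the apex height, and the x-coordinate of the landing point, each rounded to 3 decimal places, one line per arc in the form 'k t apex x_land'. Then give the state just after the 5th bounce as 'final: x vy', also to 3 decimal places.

1 3.837 19.871 46.816
2 3.502 15.040 89.543
3 3.047 11.384 126.715
4 2.651 8.616 159.055
5 2.306 6.522 187.190
final: 187.190 9.841

Arc 1: start y=3.540, vy=17.900 → t=3.837, apex=19.871, x_land=46.816, impact vy=-19.745
  bounce: vy ← 0.87·19.745 = 17.178
Arc 2: start y=0.000, vy=17.178 → t=3.502, apex=15.040, x_land=89.543, impact vy=-17.178
  bounce: vy ← 0.87·17.178 = 14.945
Arc 3: start y=0.000, vy=14.945 → t=3.047, apex=11.384, x_land=126.715, impact vy=-14.945
  bounce: vy ← 0.87·14.945 = 13.002
Arc 4: start y=0.000, vy=13.002 → t=2.651, apex=8.616, x_land=159.055, impact vy=-13.002
  bounce: vy ← 0.87·13.002 = 11.312
Arc 5: start y=0.000, vy=11.312 → t=2.306, apex=6.522, x_land=187.190, impact vy=-11.312
  bounce: vy ← 0.87·11.312 = 9.841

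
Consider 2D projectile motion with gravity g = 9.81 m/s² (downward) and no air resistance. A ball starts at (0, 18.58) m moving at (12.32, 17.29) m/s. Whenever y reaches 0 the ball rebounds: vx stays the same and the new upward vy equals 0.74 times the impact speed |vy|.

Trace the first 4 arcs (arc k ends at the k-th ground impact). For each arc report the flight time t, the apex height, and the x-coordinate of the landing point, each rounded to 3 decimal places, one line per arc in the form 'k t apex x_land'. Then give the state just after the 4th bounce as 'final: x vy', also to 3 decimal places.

1 4.388 33.817 54.063
2 3.886 18.518 101.939
3 2.876 10.140 137.367
4 2.128 5.553 163.584
final: 163.584 7.724

Arc 1: start y=18.580, vy=17.290 → t=4.388, apex=33.817, x_land=54.063, impact vy=-25.758
  bounce: vy ← 0.74·25.758 = 19.061
Arc 2: start y=0.000, vy=19.061 → t=3.886, apex=18.518, x_land=101.939, impact vy=-19.061
  bounce: vy ← 0.74·19.061 = 14.105
Arc 3: start y=0.000, vy=14.105 → t=2.876, apex=10.140, x_land=137.367, impact vy=-14.105
  bounce: vy ← 0.74·14.105 = 10.438
Arc 4: start y=0.000, vy=10.438 → t=2.128, apex=5.553, x_land=163.584, impact vy=-10.438
  bounce: vy ← 0.74·10.438 = 7.724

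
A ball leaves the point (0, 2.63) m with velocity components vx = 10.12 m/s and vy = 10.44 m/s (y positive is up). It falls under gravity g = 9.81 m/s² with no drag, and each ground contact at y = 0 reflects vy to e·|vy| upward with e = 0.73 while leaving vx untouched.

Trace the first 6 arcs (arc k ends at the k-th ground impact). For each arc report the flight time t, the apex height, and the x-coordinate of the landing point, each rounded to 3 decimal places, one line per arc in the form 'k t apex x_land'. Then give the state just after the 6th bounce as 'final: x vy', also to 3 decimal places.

Arc 1: start y=2.630, vy=10.440 → t=2.356, apex=8.185, x_land=23.843, impact vy=-12.673
  bounce: vy ← 0.73·12.673 = 9.251
Arc 2: start y=0.000, vy=9.251 → t=1.886, apex=4.362, x_land=42.930, impact vy=-9.251
  bounce: vy ← 0.73·9.251 = 6.753
Arc 3: start y=0.000, vy=6.753 → t=1.377, apex=2.324, x_land=56.863, impact vy=-6.753
  bounce: vy ← 0.73·6.753 = 4.930
Arc 4: start y=0.000, vy=4.930 → t=1.005, apex=1.239, x_land=67.034, impact vy=-4.930
  bounce: vy ← 0.73·4.930 = 3.599
Arc 5: start y=0.000, vy=3.599 → t=0.734, apex=0.660, x_land=74.459, impact vy=-3.599
  bounce: vy ← 0.73·3.599 = 2.627
Arc 6: start y=0.000, vy=2.627 → t=0.536, apex=0.352, x_land=79.879, impact vy=-2.627
  bounce: vy ← 0.73·2.627 = 1.918

1 2.356 8.185 23.843
2 1.886 4.362 42.930
3 1.377 2.324 56.863
4 1.005 1.239 67.034
5 0.734 0.660 74.459
6 0.536 0.352 79.879
final: 79.879 1.918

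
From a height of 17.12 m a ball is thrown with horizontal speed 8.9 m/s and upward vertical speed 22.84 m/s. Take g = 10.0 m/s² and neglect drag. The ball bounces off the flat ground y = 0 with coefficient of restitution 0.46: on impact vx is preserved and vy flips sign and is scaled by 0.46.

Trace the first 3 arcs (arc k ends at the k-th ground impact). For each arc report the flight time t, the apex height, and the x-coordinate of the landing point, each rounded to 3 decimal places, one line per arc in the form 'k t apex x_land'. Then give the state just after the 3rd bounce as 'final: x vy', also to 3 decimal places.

1 5.223 43.203 46.489
2 2.704 9.142 70.558
3 1.244 1.934 81.629
final: 81.629 2.861

Arc 1: start y=17.120, vy=22.840 → t=5.223, apex=43.203, x_land=46.489, impact vy=-29.395
  bounce: vy ← 0.46·29.395 = 13.522
Arc 2: start y=0.000, vy=13.522 → t=2.704, apex=9.142, x_land=70.558, impact vy=-13.522
  bounce: vy ← 0.46·13.522 = 6.220
Arc 3: start y=0.000, vy=6.220 → t=1.244, apex=1.934, x_land=81.629, impact vy=-6.220
  bounce: vy ← 0.46·6.220 = 2.861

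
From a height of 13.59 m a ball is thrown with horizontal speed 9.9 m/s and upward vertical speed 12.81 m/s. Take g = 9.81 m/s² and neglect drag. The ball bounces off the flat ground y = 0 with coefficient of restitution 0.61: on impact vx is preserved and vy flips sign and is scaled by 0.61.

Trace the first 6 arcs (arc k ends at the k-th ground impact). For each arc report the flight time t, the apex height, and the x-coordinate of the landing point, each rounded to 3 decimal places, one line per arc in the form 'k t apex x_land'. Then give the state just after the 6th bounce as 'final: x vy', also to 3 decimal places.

1 3.421 21.954 33.872
2 2.581 8.169 59.424
3 1.574 3.040 75.011
4 0.960 1.131 84.519
5 0.586 0.421 90.319
6 0.357 0.157 93.857
final: 93.857 1.069

Arc 1: start y=13.590, vy=12.810 → t=3.421, apex=21.954, x_land=33.872, impact vy=-20.754
  bounce: vy ← 0.61·20.754 = 12.660
Arc 2: start y=0.000, vy=12.660 → t=2.581, apex=8.169, x_land=59.424, impact vy=-12.660
  bounce: vy ← 0.61·12.660 = 7.723
Arc 3: start y=0.000, vy=7.723 → t=1.574, apex=3.040, x_land=75.011, impact vy=-7.723
  bounce: vy ← 0.61·7.723 = 4.711
Arc 4: start y=0.000, vy=4.711 → t=0.960, apex=1.131, x_land=84.519, impact vy=-4.711
  bounce: vy ← 0.61·4.711 = 2.874
Arc 5: start y=0.000, vy=2.874 → t=0.586, apex=0.421, x_land=90.319, impact vy=-2.874
  bounce: vy ← 0.61·2.874 = 1.753
Arc 6: start y=0.000, vy=1.753 → t=0.357, apex=0.157, x_land=93.857, impact vy=-1.753
  bounce: vy ← 0.61·1.753 = 1.069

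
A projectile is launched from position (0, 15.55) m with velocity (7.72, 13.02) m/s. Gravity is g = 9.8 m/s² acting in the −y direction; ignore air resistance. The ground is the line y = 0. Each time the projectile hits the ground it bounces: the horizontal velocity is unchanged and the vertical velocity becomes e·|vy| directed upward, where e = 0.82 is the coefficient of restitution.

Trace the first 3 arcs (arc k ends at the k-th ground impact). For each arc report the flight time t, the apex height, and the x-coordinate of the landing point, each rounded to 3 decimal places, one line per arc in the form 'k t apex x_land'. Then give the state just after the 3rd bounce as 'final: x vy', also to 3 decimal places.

1 3.551 24.199 27.413
2 3.645 16.271 55.549
3 2.989 10.941 78.620
final: 78.620 12.008

Arc 1: start y=15.550, vy=13.020 → t=3.551, apex=24.199, x_land=27.413, impact vy=-21.778
  bounce: vy ← 0.82·21.778 = 17.858
Arc 2: start y=0.000, vy=17.858 → t=3.645, apex=16.271, x_land=55.549, impact vy=-17.858
  bounce: vy ← 0.82·17.858 = 14.644
Arc 3: start y=0.000, vy=14.644 → t=2.989, apex=10.941, x_land=78.620, impact vy=-14.644
  bounce: vy ← 0.82·14.644 = 12.008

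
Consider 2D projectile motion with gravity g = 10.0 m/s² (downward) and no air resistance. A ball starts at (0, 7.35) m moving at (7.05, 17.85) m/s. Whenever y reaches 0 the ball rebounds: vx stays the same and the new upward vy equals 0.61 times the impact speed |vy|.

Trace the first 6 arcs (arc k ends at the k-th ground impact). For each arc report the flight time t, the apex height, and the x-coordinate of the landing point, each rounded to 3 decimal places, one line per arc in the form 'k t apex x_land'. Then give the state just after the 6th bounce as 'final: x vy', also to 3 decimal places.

Arc 1: start y=7.350, vy=17.850 → t=3.943, apex=23.281, x_land=27.797, impact vy=-21.578
  bounce: vy ← 0.61·21.578 = 13.163
Arc 2: start y=0.000, vy=13.163 → t=2.633, apex=8.663, x_land=46.356, impact vy=-13.163
  bounce: vy ← 0.61·13.163 = 8.029
Arc 3: start y=0.000, vy=8.029 → t=1.606, apex=3.223, x_land=57.678, impact vy=-8.029
  bounce: vy ← 0.61·8.029 = 4.898
Arc 4: start y=0.000, vy=4.898 → t=0.980, apex=1.199, x_land=64.584, impact vy=-4.898
  bounce: vy ← 0.61·4.898 = 2.988
Arc 5: start y=0.000, vy=2.988 → t=0.598, apex=0.446, x_land=68.796, impact vy=-2.988
  bounce: vy ← 0.61·2.988 = 1.822
Arc 6: start y=0.000, vy=1.822 → t=0.364, apex=0.166, x_land=71.366, impact vy=-1.822
  bounce: vy ← 0.61·1.822 = 1.112

1 3.943 23.281 27.797
2 2.633 8.663 46.356
3 1.606 3.223 57.678
4 0.980 1.199 64.584
5 0.598 0.446 68.796
6 0.364 0.166 71.366
final: 71.366 1.112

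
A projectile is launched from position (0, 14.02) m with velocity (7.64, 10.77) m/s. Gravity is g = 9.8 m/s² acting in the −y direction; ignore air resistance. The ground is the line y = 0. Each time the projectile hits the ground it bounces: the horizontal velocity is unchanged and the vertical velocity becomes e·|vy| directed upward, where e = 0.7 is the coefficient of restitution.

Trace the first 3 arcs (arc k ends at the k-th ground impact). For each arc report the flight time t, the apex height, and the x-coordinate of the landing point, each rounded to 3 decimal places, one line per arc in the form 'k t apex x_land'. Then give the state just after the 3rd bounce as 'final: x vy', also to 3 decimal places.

1 3.116 19.938 23.807
2 2.824 9.770 45.383
3 1.977 4.787 60.486
final: 60.486 6.781

Arc 1: start y=14.020, vy=10.770 → t=3.116, apex=19.938, x_land=23.807, impact vy=-19.768
  bounce: vy ← 0.7·19.768 = 13.838
Arc 2: start y=0.000, vy=13.838 → t=2.824, apex=9.770, x_land=45.383, impact vy=-13.838
  bounce: vy ← 0.7·13.838 = 9.686
Arc 3: start y=0.000, vy=9.686 → t=1.977, apex=4.787, x_land=60.486, impact vy=-9.686
  bounce: vy ← 0.7·9.686 = 6.781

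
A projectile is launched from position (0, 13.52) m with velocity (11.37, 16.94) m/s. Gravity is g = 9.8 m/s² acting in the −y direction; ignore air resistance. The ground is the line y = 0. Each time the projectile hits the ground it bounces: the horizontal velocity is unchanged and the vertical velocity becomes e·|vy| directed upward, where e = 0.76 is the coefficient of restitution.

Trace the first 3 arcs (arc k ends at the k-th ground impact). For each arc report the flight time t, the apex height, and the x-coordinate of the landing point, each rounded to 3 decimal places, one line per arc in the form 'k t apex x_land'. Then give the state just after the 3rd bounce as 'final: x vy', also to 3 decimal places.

1 4.126 28.161 46.911
2 3.644 16.266 88.343
3 2.769 9.395 119.831
final: 119.831 10.313

Arc 1: start y=13.520, vy=16.940 → t=4.126, apex=28.161, x_land=46.911, impact vy=-23.494
  bounce: vy ← 0.76·23.494 = 17.855
Arc 2: start y=0.000, vy=17.855 → t=3.644, apex=16.266, x_land=88.343, impact vy=-17.855
  bounce: vy ← 0.76·17.855 = 13.570
Arc 3: start y=0.000, vy=13.570 → t=2.769, apex=9.395, x_land=119.831, impact vy=-13.570
  bounce: vy ← 0.76·13.570 = 10.313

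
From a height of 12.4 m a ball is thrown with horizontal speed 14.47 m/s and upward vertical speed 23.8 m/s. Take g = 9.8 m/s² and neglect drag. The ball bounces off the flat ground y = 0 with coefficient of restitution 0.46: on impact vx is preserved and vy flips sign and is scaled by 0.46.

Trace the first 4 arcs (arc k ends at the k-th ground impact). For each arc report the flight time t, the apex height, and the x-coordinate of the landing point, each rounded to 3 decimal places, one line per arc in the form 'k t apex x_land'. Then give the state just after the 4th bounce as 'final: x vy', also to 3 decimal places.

Arc 1: start y=12.400, vy=23.800 → t=5.332, apex=41.300, x_land=77.151, impact vy=-28.451
  bounce: vy ← 0.46·28.451 = 13.088
Arc 2: start y=0.000, vy=13.088 → t=2.671, apex=8.739, x_land=115.799, impact vy=-13.088
  bounce: vy ← 0.46·13.088 = 6.020
Arc 3: start y=0.000, vy=6.020 → t=1.229, apex=1.849, x_land=133.578, impact vy=-6.020
  bounce: vy ← 0.46·6.020 = 2.769
Arc 4: start y=0.000, vy=2.769 → t=0.565, apex=0.391, x_land=141.756, impact vy=-2.769
  bounce: vy ← 0.46·2.769 = 1.274

1 5.332 41.300 77.151
2 2.671 8.739 115.799
3 1.229 1.849 133.578
4 0.565 0.391 141.756
final: 141.756 1.274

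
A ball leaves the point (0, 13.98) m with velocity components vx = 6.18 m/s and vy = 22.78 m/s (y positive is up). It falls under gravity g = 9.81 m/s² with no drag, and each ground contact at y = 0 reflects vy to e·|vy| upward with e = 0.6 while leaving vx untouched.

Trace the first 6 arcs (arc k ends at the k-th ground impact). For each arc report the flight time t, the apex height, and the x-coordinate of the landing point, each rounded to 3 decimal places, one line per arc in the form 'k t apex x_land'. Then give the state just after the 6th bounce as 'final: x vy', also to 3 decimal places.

1 5.193 40.429 32.093
2 3.445 14.554 53.384
3 2.067 5.240 66.159
4 1.240 1.886 73.824
5 0.744 0.679 78.422
6 0.446 0.244 81.182
final: 81.182 1.314

Arc 1: start y=13.980, vy=22.780 → t=5.193, apex=40.429, x_land=32.093, impact vy=-28.164
  bounce: vy ← 0.6·28.164 = 16.898
Arc 2: start y=0.000, vy=16.898 → t=3.445, apex=14.554, x_land=53.384, impact vy=-16.898
  bounce: vy ← 0.6·16.898 = 10.139
Arc 3: start y=0.000, vy=10.139 → t=2.067, apex=5.240, x_land=66.159, impact vy=-10.139
  bounce: vy ← 0.6·10.139 = 6.083
Arc 4: start y=0.000, vy=6.083 → t=1.240, apex=1.886, x_land=73.824, impact vy=-6.083
  bounce: vy ← 0.6·6.083 = 3.650
Arc 5: start y=0.000, vy=3.650 → t=0.744, apex=0.679, x_land=78.422, impact vy=-3.650
  bounce: vy ← 0.6·3.650 = 2.190
Arc 6: start y=0.000, vy=2.190 → t=0.446, apex=0.244, x_land=81.182, impact vy=-2.190
  bounce: vy ← 0.6·2.190 = 1.314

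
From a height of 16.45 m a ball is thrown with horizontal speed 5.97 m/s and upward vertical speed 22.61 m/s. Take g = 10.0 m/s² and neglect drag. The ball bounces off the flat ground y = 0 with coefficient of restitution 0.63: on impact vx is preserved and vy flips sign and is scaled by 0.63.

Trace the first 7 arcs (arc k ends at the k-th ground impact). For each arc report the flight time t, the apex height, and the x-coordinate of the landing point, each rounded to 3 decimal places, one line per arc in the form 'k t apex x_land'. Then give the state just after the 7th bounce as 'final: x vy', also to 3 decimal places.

Arc 1: start y=16.450, vy=22.610 → t=5.160, apex=42.011, x_land=30.803, impact vy=-28.986
  bounce: vy ← 0.63·28.986 = 18.261
Arc 2: start y=0.000, vy=18.261 → t=3.652, apex=16.674, x_land=52.607, impact vy=-18.261
  bounce: vy ← 0.63·18.261 = 11.505
Arc 3: start y=0.000, vy=11.505 → t=2.301, apex=6.618, x_land=66.344, impact vy=-11.505
  bounce: vy ← 0.63·11.505 = 7.248
Arc 4: start y=0.000, vy=7.248 → t=1.450, apex=2.627, x_land=74.998, impact vy=-7.248
  bounce: vy ← 0.63·7.248 = 4.566
Arc 5: start y=0.000, vy=4.566 → t=0.913, apex=1.043, x_land=80.450, impact vy=-4.566
  bounce: vy ← 0.63·4.566 = 2.877
Arc 6: start y=0.000, vy=2.877 → t=0.575, apex=0.414, x_land=83.885, impact vy=-2.877
  bounce: vy ← 0.63·2.877 = 1.812
Arc 7: start y=0.000, vy=1.812 → t=0.362, apex=0.164, x_land=86.049, impact vy=-1.812
  bounce: vy ← 0.63·1.812 = 1.142

1 5.160 42.011 30.803
2 3.652 16.674 52.607
3 2.301 6.618 66.344
4 1.450 2.627 74.998
5 0.913 1.043 80.450
6 0.575 0.414 83.885
7 0.362 0.164 86.049
final: 86.049 1.142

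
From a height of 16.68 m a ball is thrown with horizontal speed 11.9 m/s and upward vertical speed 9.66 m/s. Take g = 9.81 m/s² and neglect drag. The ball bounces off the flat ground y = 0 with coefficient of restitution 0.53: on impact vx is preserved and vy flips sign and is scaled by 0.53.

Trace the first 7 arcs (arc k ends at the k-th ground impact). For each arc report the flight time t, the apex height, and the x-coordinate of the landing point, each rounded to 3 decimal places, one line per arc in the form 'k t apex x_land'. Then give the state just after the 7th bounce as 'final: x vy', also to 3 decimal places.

1 3.075 21.436 36.595
2 2.216 6.021 62.965
3 1.174 1.691 76.941
4 0.622 0.475 84.348
5 0.330 0.133 88.274
6 0.175 0.037 90.355
7 0.093 0.011 91.458
final: 91.458 0.241

Arc 1: start y=16.680, vy=9.660 → t=3.075, apex=21.436, x_land=36.595, impact vy=-20.508
  bounce: vy ← 0.53·20.508 = 10.869
Arc 2: start y=0.000, vy=10.869 → t=2.216, apex=6.021, x_land=62.965, impact vy=-10.869
  bounce: vy ← 0.53·10.869 = 5.761
Arc 3: start y=0.000, vy=5.761 → t=1.174, apex=1.691, x_land=76.941, impact vy=-5.761
  bounce: vy ← 0.53·5.761 = 3.053
Arc 4: start y=0.000, vy=3.053 → t=0.622, apex=0.475, x_land=84.348, impact vy=-3.053
  bounce: vy ← 0.53·3.053 = 1.618
Arc 5: start y=0.000, vy=1.618 → t=0.330, apex=0.133, x_land=88.274, impact vy=-1.618
  bounce: vy ← 0.53·1.618 = 0.858
Arc 6: start y=0.000, vy=0.858 → t=0.175, apex=0.037, x_land=90.355, impact vy=-0.858
  bounce: vy ← 0.53·0.858 = 0.455
Arc 7: start y=0.000, vy=0.455 → t=0.093, apex=0.011, x_land=91.458, impact vy=-0.455
  bounce: vy ← 0.53·0.455 = 0.241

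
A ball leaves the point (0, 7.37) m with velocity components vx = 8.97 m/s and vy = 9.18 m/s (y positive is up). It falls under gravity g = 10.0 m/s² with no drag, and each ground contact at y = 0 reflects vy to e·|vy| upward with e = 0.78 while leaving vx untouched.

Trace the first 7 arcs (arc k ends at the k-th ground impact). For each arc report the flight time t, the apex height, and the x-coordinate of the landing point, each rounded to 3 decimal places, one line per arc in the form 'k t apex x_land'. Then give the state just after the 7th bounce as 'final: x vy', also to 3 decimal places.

Arc 1: start y=7.370, vy=9.180 → t=2.440, apex=11.584, x_land=21.888, impact vy=-15.221
  bounce: vy ← 0.78·15.221 = 11.872
Arc 2: start y=0.000, vy=11.872 → t=2.374, apex=7.047, x_land=43.186, impact vy=-11.872
  bounce: vy ← 0.78·11.872 = 9.260
Arc 3: start y=0.000, vy=9.260 → t=1.852, apex=4.288, x_land=59.799, impact vy=-9.260
  bounce: vy ← 0.78·9.260 = 7.223
Arc 4: start y=0.000, vy=7.223 → t=1.445, apex=2.609, x_land=72.757, impact vy=-7.223
  bounce: vy ← 0.78·7.223 = 5.634
Arc 5: start y=0.000, vy=5.634 → t=1.127, apex=1.587, x_land=82.865, impact vy=-5.634
  bounce: vy ← 0.78·5.634 = 4.395
Arc 6: start y=0.000, vy=4.395 → t=0.879, apex=0.966, x_land=90.749, impact vy=-4.395
  bounce: vy ← 0.78·4.395 = 3.428
Arc 7: start y=0.000, vy=3.428 → t=0.686, apex=0.587, x_land=96.898, impact vy=-3.428
  bounce: vy ← 0.78·3.428 = 2.674

1 2.440 11.584 21.888
2 2.374 7.047 43.186
3 1.852 4.288 59.799
4 1.445 2.609 72.757
5 1.127 1.587 82.865
6 0.879 0.966 90.749
7 0.686 0.587 96.898
final: 96.898 2.674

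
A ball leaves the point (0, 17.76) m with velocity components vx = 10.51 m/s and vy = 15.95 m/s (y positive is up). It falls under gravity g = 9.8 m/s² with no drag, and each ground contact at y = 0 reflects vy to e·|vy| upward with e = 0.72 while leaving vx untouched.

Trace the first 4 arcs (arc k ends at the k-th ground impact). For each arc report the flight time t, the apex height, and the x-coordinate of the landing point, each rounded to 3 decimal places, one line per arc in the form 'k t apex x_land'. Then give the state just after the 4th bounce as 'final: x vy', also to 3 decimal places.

1 4.132 30.740 43.430
2 3.607 15.935 81.337
3 2.597 8.261 108.629
4 1.870 4.282 128.280
final: 128.280 6.596

Arc 1: start y=17.760, vy=15.950 → t=4.132, apex=30.740, x_land=43.430, impact vy=-24.546
  bounce: vy ← 0.72·24.546 = 17.673
Arc 2: start y=0.000, vy=17.673 → t=3.607, apex=15.935, x_land=81.337, impact vy=-17.673
  bounce: vy ← 0.72·17.673 = 12.725
Arc 3: start y=0.000, vy=12.725 → t=2.597, apex=8.261, x_land=108.629, impact vy=-12.725
  bounce: vy ← 0.72·12.725 = 9.162
Arc 4: start y=0.000, vy=9.162 → t=1.870, apex=4.282, x_land=128.280, impact vy=-9.162
  bounce: vy ← 0.72·9.162 = 6.596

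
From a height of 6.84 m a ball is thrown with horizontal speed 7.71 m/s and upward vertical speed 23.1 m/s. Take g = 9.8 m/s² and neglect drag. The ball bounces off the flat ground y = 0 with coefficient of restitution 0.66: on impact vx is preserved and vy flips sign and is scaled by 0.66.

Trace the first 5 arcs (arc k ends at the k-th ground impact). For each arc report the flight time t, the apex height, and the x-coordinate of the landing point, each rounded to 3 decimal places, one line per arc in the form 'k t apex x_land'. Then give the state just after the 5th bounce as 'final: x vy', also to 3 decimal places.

1 4.994 34.065 38.502
2 3.480 14.839 65.336
3 2.297 6.464 83.047
4 1.516 2.816 94.736
5 1.001 1.226 102.450
final: 102.450 3.236

Arc 1: start y=6.840, vy=23.100 → t=4.994, apex=34.065, x_land=38.502, impact vy=-25.839
  bounce: vy ← 0.66·25.839 = 17.054
Arc 2: start y=0.000, vy=17.054 → t=3.480, apex=14.839, x_land=65.336, impact vy=-17.054
  bounce: vy ← 0.66·17.054 = 11.256
Arc 3: start y=0.000, vy=11.256 → t=2.297, apex=6.464, x_land=83.047, impact vy=-11.256
  bounce: vy ← 0.66·11.256 = 7.429
Arc 4: start y=0.000, vy=7.429 → t=1.516, apex=2.816, x_land=94.736, impact vy=-7.429
  bounce: vy ← 0.66·7.429 = 4.903
Arc 5: start y=0.000, vy=4.903 → t=1.001, apex=1.226, x_land=102.450, impact vy=-4.903
  bounce: vy ← 0.66·4.903 = 3.236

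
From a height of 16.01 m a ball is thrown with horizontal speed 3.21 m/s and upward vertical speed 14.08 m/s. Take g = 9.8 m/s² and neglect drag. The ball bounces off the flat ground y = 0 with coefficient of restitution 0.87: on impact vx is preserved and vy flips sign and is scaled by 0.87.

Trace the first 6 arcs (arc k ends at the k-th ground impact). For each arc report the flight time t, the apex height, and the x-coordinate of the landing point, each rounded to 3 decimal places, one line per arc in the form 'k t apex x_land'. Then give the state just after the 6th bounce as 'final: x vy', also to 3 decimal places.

1 3.746 26.125 12.024
2 4.018 19.774 24.921
3 3.495 14.967 36.141
4 3.041 11.328 45.902
5 2.646 8.574 54.395
6 2.302 6.490 61.783
final: 61.783 9.812

Arc 1: start y=16.010, vy=14.080 → t=3.746, apex=26.125, x_land=12.024, impact vy=-22.628
  bounce: vy ← 0.87·22.628 = 19.687
Arc 2: start y=0.000, vy=19.687 → t=4.018, apex=19.774, x_land=24.921, impact vy=-19.687
  bounce: vy ← 0.87·19.687 = 17.127
Arc 3: start y=0.000, vy=17.127 → t=3.495, apex=14.967, x_land=36.141, impact vy=-17.127
  bounce: vy ← 0.87·17.127 = 14.901
Arc 4: start y=0.000, vy=14.901 → t=3.041, apex=11.328, x_land=45.902, impact vy=-14.901
  bounce: vy ← 0.87·14.901 = 12.964
Arc 5: start y=0.000, vy=12.964 → t=2.646, apex=8.574, x_land=54.395, impact vy=-12.964
  bounce: vy ← 0.87·12.964 = 11.278
Arc 6: start y=0.000, vy=11.278 → t=2.302, apex=6.490, x_land=61.783, impact vy=-11.278
  bounce: vy ← 0.87·11.278 = 9.812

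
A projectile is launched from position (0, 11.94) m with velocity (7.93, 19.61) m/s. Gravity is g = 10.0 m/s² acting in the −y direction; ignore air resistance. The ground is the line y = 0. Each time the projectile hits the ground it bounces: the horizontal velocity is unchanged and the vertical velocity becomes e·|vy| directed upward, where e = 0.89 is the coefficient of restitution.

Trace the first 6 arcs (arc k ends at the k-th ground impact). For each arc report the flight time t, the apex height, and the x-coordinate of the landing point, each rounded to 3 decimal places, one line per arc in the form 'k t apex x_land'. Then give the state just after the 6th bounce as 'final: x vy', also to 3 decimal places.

1 4.458 31.168 35.350
2 4.444 24.688 70.592
3 3.955 19.555 101.957
4 3.520 15.490 129.872
5 3.133 12.269 154.716
6 2.788 9.719 176.828
final: 176.828 12.408

Arc 1: start y=11.940, vy=19.610 → t=4.458, apex=31.168, x_land=35.350, impact vy=-24.967
  bounce: vy ← 0.89·24.967 = 22.221
Arc 2: start y=0.000, vy=22.221 → t=4.444, apex=24.688, x_land=70.592, impact vy=-22.221
  bounce: vy ← 0.89·22.221 = 19.776
Arc 3: start y=0.000, vy=19.776 → t=3.955, apex=19.555, x_land=101.957, impact vy=-19.776
  bounce: vy ← 0.89·19.776 = 17.601
Arc 4: start y=0.000, vy=17.601 → t=3.520, apex=15.490, x_land=129.872, impact vy=-17.601
  bounce: vy ← 0.89·17.601 = 15.665
Arc 5: start y=0.000, vy=15.665 → t=3.133, apex=12.269, x_land=154.716, impact vy=-15.665
  bounce: vy ← 0.89·15.665 = 13.942
Arc 6: start y=0.000, vy=13.942 → t=2.788, apex=9.719, x_land=176.828, impact vy=-13.942
  bounce: vy ← 0.89·13.942 = 12.408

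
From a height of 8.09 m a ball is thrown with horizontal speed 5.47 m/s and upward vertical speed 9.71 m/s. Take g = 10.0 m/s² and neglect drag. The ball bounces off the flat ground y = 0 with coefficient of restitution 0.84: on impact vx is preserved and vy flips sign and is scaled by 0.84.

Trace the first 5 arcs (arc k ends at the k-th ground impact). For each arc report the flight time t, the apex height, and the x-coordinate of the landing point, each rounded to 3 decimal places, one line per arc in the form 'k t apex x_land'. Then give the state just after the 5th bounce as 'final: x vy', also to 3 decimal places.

Arc 1: start y=8.090, vy=9.710 → t=2.571, apex=12.804, x_land=14.065, impact vy=-16.003
  bounce: vy ← 0.84·16.003 = 13.442
Arc 2: start y=0.000, vy=13.442 → t=2.688, apex=9.035, x_land=28.771, impact vy=-13.442
  bounce: vy ← 0.84·13.442 = 11.291
Arc 3: start y=0.000, vy=11.291 → t=2.258, apex=6.375, x_land=41.123, impact vy=-11.291
  bounce: vy ← 0.84·11.291 = 9.485
Arc 4: start y=0.000, vy=9.485 → t=1.897, apex=4.498, x_land=51.500, impact vy=-9.485
  bounce: vy ← 0.84·9.485 = 7.967
Arc 5: start y=0.000, vy=7.967 → t=1.593, apex=3.174, x_land=60.216, impact vy=-7.967
  bounce: vy ← 0.84·7.967 = 6.692

1 2.571 12.804 14.065
2 2.688 9.035 28.771
3 2.258 6.375 41.123
4 1.897 4.498 51.500
5 1.593 3.174 60.216
final: 60.216 6.692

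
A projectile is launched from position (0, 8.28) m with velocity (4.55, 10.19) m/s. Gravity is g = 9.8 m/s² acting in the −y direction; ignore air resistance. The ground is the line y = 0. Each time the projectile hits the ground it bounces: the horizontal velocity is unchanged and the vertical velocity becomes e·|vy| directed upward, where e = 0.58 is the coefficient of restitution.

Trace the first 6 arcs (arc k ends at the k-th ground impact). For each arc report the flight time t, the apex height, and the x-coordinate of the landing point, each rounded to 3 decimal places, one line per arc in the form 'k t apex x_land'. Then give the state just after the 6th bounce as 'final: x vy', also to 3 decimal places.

1 2.704 13.578 12.305
2 1.931 4.568 21.091
3 1.120 1.537 26.187
4 0.650 0.517 29.142
5 0.377 0.174 30.857
6 0.219 0.058 31.851
final: 31.851 0.621

Arc 1: start y=8.280, vy=10.190 → t=2.704, apex=13.578, x_land=12.305, impact vy=-16.313
  bounce: vy ← 0.58·16.313 = 9.462
Arc 2: start y=0.000, vy=9.462 → t=1.931, apex=4.568, x_land=21.091, impact vy=-9.462
  bounce: vy ← 0.58·9.462 = 5.488
Arc 3: start y=0.000, vy=5.488 → t=1.120, apex=1.537, x_land=26.187, impact vy=-5.488
  bounce: vy ← 0.58·5.488 = 3.183
Arc 4: start y=0.000, vy=3.183 → t=0.650, apex=0.517, x_land=29.142, impact vy=-3.183
  bounce: vy ← 0.58·3.183 = 1.846
Arc 5: start y=0.000, vy=1.846 → t=0.377, apex=0.174, x_land=30.857, impact vy=-1.846
  bounce: vy ← 0.58·1.846 = 1.071
Arc 6: start y=0.000, vy=1.071 → t=0.219, apex=0.058, x_land=31.851, impact vy=-1.071
  bounce: vy ← 0.58·1.071 = 0.621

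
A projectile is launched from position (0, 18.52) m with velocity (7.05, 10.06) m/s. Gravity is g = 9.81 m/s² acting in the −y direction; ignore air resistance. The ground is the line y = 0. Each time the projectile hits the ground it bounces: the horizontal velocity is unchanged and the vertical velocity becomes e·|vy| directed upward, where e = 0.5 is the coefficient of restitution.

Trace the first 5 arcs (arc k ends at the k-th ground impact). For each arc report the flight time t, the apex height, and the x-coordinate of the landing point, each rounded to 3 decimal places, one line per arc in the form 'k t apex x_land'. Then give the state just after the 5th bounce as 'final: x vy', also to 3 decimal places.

1 3.223 23.678 22.719
2 2.197 5.920 38.209
3 1.099 1.480 45.954
4 0.549 0.370 49.826
5 0.275 0.092 51.763
final: 51.763 0.674

Arc 1: start y=18.520, vy=10.060 → t=3.223, apex=23.678, x_land=22.719, impact vy=-21.554
  bounce: vy ← 0.5·21.554 = 10.777
Arc 2: start y=0.000, vy=10.777 → t=2.197, apex=5.920, x_land=38.209, impact vy=-10.777
  bounce: vy ← 0.5·10.777 = 5.388
Arc 3: start y=0.000, vy=5.388 → t=1.099, apex=1.480, x_land=45.954, impact vy=-5.388
  bounce: vy ← 0.5·5.388 = 2.694
Arc 4: start y=0.000, vy=2.694 → t=0.549, apex=0.370, x_land=49.826, impact vy=-2.694
  bounce: vy ← 0.5·2.694 = 1.347
Arc 5: start y=0.000, vy=1.347 → t=0.275, apex=0.092, x_land=51.763, impact vy=-1.347
  bounce: vy ← 0.5·1.347 = 0.674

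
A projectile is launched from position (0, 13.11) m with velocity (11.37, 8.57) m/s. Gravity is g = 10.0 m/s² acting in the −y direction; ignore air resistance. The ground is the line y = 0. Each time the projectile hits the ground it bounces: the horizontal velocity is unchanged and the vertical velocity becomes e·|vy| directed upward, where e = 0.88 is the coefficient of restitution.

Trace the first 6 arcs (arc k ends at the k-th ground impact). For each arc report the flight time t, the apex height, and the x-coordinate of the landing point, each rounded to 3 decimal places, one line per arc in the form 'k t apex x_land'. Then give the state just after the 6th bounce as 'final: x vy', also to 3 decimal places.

1 2.689 16.782 30.575
2 3.224 12.996 67.236
3 2.837 10.064 99.499
4 2.497 7.794 127.890
5 2.197 6.035 152.874
6 1.934 4.674 174.859
final: 174.859 8.508

Arc 1: start y=13.110, vy=8.570 → t=2.689, apex=16.782, x_land=30.575, impact vy=-18.321
  bounce: vy ← 0.88·18.321 = 16.122
Arc 2: start y=0.000, vy=16.122 → t=3.224, apex=12.996, x_land=67.236, impact vy=-16.122
  bounce: vy ← 0.88·16.122 = 14.187
Arc 3: start y=0.000, vy=14.187 → t=2.837, apex=10.064, x_land=99.499, impact vy=-14.187
  bounce: vy ← 0.88·14.187 = 12.485
Arc 4: start y=0.000, vy=12.485 → t=2.497, apex=7.794, x_land=127.890, impact vy=-12.485
  bounce: vy ← 0.88·12.485 = 10.987
Arc 5: start y=0.000, vy=10.987 → t=2.197, apex=6.035, x_land=152.874, impact vy=-10.987
  bounce: vy ← 0.88·10.987 = 9.668
Arc 6: start y=0.000, vy=9.668 → t=1.934, apex=4.674, x_land=174.859, impact vy=-9.668
  bounce: vy ← 0.88·9.668 = 8.508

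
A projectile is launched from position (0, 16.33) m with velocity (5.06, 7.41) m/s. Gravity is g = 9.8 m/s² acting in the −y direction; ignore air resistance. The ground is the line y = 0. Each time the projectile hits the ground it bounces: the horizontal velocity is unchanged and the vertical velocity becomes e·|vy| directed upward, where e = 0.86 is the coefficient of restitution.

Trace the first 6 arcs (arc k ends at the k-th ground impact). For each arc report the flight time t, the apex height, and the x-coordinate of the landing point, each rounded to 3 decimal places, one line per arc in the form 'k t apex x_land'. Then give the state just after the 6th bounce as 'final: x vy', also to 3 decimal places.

Arc 1: start y=16.330, vy=7.410 → t=2.732, apex=19.131, x_land=13.824, impact vy=-19.364
  bounce: vy ← 0.86·19.364 = 16.653
Arc 2: start y=0.000, vy=16.653 → t=3.399, apex=14.150, x_land=31.021, impact vy=-16.653
  bounce: vy ← 0.86·16.653 = 14.322
Arc 3: start y=0.000, vy=14.322 → t=2.923, apex=10.465, x_land=45.811, impact vy=-14.322
  bounce: vy ← 0.86·14.322 = 12.317
Arc 4: start y=0.000, vy=12.317 → t=2.514, apex=7.740, x_land=58.530, impact vy=-12.317
  bounce: vy ← 0.86·12.317 = 10.592
Arc 5: start y=0.000, vy=10.592 → t=2.162, apex=5.724, x_land=69.468, impact vy=-10.592
  bounce: vy ← 0.86·10.592 = 9.109
Arc 6: start y=0.000, vy=9.109 → t=1.859, apex=4.234, x_land=78.875, impact vy=-9.109
  bounce: vy ← 0.86·9.109 = 7.834

1 2.732 19.131 13.824
2 3.399 14.150 31.021
3 2.923 10.465 45.811
4 2.514 7.740 58.530
5 2.162 5.724 69.468
6 1.859 4.234 78.875
final: 78.875 7.834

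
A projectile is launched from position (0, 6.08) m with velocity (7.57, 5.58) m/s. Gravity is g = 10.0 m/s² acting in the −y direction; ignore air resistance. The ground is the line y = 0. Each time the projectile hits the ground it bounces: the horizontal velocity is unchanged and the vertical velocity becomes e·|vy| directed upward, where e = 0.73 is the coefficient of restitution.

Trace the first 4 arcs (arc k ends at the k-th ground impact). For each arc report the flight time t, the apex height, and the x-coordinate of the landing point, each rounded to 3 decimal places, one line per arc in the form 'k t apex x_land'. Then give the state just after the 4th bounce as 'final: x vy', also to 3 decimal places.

Arc 1: start y=6.080, vy=5.580 → t=1.794, apex=7.637, x_land=13.580, impact vy=-12.359
  bounce: vy ← 0.73·12.359 = 9.022
Arc 2: start y=0.000, vy=9.022 → t=1.804, apex=4.070, x_land=27.239, impact vy=-9.022
  bounce: vy ← 0.73·9.022 = 6.586
Arc 3: start y=0.000, vy=6.586 → t=1.317, apex=2.169, x_land=37.210, impact vy=-6.586
  bounce: vy ← 0.73·6.586 = 4.808
Arc 4: start y=0.000, vy=4.808 → t=0.962, apex=1.156, x_land=44.489, impact vy=-4.808
  bounce: vy ← 0.73·4.808 = 3.510

1 1.794 7.637 13.580
2 1.804 4.070 27.239
3 1.317 2.169 37.210
4 0.962 1.156 44.489
final: 44.489 3.510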